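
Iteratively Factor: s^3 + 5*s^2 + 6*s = (s + 3)*(s^2 + 2*s) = s*(s + 3)*(s + 2)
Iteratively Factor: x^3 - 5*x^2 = (x - 5)*(x^2) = x*(x - 5)*(x)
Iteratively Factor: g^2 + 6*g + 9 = (g + 3)*(g + 3)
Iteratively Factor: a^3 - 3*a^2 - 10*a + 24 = (a - 4)*(a^2 + a - 6) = (a - 4)*(a - 2)*(a + 3)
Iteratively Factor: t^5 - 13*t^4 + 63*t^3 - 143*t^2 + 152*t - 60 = (t - 5)*(t^4 - 8*t^3 + 23*t^2 - 28*t + 12) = (t - 5)*(t - 2)*(t^3 - 6*t^2 + 11*t - 6) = (t - 5)*(t - 2)^2*(t^2 - 4*t + 3) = (t - 5)*(t - 3)*(t - 2)^2*(t - 1)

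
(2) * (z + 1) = 2*z + 2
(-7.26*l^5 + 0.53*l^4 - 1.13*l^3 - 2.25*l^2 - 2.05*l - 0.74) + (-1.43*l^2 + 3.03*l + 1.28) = -7.26*l^5 + 0.53*l^4 - 1.13*l^3 - 3.68*l^2 + 0.98*l + 0.54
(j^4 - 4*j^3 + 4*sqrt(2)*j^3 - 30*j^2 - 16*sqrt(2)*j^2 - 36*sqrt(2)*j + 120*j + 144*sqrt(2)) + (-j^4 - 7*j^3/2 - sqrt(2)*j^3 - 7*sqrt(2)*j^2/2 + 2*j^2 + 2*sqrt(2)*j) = -15*j^3/2 + 3*sqrt(2)*j^3 - 28*j^2 - 39*sqrt(2)*j^2/2 - 34*sqrt(2)*j + 120*j + 144*sqrt(2)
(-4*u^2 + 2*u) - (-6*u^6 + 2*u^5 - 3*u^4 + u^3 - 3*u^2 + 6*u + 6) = 6*u^6 - 2*u^5 + 3*u^4 - u^3 - u^2 - 4*u - 6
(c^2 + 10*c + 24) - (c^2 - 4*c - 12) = 14*c + 36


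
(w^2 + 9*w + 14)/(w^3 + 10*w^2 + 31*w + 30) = (w + 7)/(w^2 + 8*w + 15)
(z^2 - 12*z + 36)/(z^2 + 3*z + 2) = (z^2 - 12*z + 36)/(z^2 + 3*z + 2)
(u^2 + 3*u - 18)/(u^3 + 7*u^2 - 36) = (u - 3)/(u^2 + u - 6)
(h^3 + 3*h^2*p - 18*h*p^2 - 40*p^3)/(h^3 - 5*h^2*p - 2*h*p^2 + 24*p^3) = (-h - 5*p)/(-h + 3*p)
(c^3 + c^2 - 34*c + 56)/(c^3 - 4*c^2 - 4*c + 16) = (c + 7)/(c + 2)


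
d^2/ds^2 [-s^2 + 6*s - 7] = -2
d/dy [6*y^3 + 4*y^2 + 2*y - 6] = 18*y^2 + 8*y + 2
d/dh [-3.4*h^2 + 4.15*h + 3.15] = 4.15 - 6.8*h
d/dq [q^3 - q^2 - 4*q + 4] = 3*q^2 - 2*q - 4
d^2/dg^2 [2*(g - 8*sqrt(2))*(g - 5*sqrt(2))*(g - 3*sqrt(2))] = 12*g - 64*sqrt(2)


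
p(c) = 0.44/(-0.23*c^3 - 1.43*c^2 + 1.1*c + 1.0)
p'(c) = 0.44*(0.69*c^2 + 2.86*c - 1.1)/(-0.23*c^3 - 1.43*c^2 + 1.1*c + 1.0)^2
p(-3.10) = -0.05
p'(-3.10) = -0.02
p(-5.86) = -0.05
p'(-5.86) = 0.04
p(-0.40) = 1.27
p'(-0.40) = -7.85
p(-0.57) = -8.98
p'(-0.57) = -459.01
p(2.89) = -0.03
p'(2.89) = 0.03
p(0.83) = 0.55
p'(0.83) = 1.21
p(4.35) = -0.01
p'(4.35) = 0.01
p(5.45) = -0.01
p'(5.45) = 0.00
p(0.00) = 0.44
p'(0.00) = -0.48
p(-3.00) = -0.05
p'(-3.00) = -0.02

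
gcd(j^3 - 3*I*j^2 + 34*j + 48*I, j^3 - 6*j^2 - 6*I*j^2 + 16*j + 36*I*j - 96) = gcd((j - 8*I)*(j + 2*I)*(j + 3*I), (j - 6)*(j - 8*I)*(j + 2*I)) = j^2 - 6*I*j + 16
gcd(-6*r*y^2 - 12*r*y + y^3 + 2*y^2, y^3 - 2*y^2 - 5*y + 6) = y + 2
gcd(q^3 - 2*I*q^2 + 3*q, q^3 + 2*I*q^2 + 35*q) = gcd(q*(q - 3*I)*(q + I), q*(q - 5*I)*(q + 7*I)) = q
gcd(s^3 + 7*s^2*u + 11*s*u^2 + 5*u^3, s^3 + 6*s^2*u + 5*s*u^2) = s^2 + 6*s*u + 5*u^2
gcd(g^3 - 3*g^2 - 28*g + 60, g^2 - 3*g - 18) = g - 6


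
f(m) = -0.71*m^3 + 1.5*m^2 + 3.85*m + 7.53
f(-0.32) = 6.47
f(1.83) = 15.25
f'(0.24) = 4.45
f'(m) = -2.13*m^2 + 3.0*m + 3.85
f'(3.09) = -7.22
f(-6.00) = 191.79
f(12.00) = -957.15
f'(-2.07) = -11.49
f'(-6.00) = -90.83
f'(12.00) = -266.87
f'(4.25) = -21.87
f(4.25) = -3.52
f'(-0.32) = 2.67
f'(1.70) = 2.79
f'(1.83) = 2.21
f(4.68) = -14.38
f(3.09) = 12.80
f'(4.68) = -28.76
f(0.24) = 8.53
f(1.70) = 14.92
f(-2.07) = 12.29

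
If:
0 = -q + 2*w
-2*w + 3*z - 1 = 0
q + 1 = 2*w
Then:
No Solution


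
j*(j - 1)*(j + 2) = j^3 + j^2 - 2*j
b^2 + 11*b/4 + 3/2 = (b + 3/4)*(b + 2)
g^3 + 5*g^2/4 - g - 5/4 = (g - 1)*(g + 1)*(g + 5/4)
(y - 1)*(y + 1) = y^2 - 1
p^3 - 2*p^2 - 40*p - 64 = (p - 8)*(p + 2)*(p + 4)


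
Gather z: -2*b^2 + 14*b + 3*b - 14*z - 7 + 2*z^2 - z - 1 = -2*b^2 + 17*b + 2*z^2 - 15*z - 8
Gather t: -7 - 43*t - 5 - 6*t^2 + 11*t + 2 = -6*t^2 - 32*t - 10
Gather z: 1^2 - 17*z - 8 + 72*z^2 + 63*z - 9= 72*z^2 + 46*z - 16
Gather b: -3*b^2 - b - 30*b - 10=-3*b^2 - 31*b - 10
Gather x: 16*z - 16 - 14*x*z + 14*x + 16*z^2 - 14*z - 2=x*(14 - 14*z) + 16*z^2 + 2*z - 18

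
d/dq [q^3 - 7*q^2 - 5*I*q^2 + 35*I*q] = 3*q^2 - 14*q - 10*I*q + 35*I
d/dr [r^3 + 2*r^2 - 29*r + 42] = 3*r^2 + 4*r - 29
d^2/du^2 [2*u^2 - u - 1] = 4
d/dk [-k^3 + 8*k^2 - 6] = k*(16 - 3*k)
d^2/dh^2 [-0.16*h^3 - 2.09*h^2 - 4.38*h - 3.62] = -0.96*h - 4.18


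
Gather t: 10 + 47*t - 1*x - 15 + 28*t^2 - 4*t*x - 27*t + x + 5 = 28*t^2 + t*(20 - 4*x)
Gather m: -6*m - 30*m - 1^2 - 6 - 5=-36*m - 12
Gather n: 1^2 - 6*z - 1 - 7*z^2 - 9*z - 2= -7*z^2 - 15*z - 2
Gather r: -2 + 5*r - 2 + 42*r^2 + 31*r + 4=42*r^2 + 36*r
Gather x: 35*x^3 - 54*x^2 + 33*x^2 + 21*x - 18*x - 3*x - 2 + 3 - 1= 35*x^3 - 21*x^2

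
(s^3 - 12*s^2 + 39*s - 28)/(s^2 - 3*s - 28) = (s^2 - 5*s + 4)/(s + 4)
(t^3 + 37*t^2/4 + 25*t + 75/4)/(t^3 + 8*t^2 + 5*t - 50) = (4*t^2 + 17*t + 15)/(4*(t^2 + 3*t - 10))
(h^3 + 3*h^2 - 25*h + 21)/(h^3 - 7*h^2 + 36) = (h^2 + 6*h - 7)/(h^2 - 4*h - 12)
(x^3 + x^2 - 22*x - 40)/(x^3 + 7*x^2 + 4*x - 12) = (x^2 - x - 20)/(x^2 + 5*x - 6)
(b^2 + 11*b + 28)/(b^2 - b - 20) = (b + 7)/(b - 5)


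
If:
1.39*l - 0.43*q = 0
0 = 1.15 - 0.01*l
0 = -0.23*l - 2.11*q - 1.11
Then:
No Solution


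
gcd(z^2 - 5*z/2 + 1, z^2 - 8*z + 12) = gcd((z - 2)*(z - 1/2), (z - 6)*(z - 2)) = z - 2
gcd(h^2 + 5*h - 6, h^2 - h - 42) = h + 6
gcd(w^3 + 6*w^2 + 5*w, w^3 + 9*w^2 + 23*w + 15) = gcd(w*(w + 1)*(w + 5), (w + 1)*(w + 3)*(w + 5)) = w^2 + 6*w + 5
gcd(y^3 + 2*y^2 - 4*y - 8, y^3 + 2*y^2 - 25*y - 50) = y + 2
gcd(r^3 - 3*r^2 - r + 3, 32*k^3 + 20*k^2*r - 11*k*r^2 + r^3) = 1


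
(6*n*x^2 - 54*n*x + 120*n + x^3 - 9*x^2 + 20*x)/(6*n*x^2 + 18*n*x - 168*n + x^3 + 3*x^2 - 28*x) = (x - 5)/(x + 7)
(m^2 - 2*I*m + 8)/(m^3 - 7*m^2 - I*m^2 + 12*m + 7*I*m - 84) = (m + 2*I)/(m^2 + m*(-7 + 3*I) - 21*I)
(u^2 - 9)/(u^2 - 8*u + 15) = (u + 3)/(u - 5)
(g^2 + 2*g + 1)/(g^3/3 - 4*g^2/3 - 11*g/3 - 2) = 3/(g - 6)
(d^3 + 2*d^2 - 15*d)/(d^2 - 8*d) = (d^2 + 2*d - 15)/(d - 8)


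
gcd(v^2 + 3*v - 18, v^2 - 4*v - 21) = 1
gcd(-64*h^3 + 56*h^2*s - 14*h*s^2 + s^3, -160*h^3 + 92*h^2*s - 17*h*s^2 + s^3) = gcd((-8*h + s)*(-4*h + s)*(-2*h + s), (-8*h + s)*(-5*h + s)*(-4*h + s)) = 32*h^2 - 12*h*s + s^2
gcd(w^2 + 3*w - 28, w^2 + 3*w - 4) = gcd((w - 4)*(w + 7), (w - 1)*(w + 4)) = 1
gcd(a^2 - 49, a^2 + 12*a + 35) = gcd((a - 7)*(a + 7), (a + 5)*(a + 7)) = a + 7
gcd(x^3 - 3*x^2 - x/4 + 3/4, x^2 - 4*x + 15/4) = 1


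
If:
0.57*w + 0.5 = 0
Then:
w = -0.88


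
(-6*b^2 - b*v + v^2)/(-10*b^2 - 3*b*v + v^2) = (-3*b + v)/(-5*b + v)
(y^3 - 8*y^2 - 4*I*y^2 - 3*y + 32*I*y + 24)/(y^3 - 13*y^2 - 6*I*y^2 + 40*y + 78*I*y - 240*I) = (y^2 - 4*I*y - 3)/(y^2 - y*(5 + 6*I) + 30*I)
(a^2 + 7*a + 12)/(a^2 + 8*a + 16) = (a + 3)/(a + 4)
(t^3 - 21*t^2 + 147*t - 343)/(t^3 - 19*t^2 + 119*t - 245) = (t - 7)/(t - 5)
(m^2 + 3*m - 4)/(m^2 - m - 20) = (m - 1)/(m - 5)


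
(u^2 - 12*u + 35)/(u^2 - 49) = (u - 5)/(u + 7)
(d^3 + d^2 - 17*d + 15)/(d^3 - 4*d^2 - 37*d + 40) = (d - 3)/(d - 8)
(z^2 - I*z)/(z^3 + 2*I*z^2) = (z - I)/(z*(z + 2*I))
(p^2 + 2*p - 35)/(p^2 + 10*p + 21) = (p - 5)/(p + 3)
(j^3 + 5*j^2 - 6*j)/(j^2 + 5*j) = (j^2 + 5*j - 6)/(j + 5)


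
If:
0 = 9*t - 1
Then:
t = 1/9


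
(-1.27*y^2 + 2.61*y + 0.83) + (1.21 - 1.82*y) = -1.27*y^2 + 0.79*y + 2.04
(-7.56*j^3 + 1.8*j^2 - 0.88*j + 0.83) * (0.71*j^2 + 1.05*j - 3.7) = -5.3676*j^5 - 6.66*j^4 + 29.2372*j^3 - 6.9947*j^2 + 4.1275*j - 3.071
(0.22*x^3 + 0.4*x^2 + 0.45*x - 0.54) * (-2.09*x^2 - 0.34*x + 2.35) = -0.4598*x^5 - 0.9108*x^4 - 0.5595*x^3 + 1.9156*x^2 + 1.2411*x - 1.269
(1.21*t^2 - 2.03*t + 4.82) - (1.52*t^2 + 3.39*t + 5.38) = -0.31*t^2 - 5.42*t - 0.56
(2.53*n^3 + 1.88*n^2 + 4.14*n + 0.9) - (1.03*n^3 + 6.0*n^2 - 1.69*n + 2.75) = 1.5*n^3 - 4.12*n^2 + 5.83*n - 1.85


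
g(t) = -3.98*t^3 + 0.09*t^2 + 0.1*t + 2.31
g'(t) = -11.94*t^2 + 0.18*t + 0.1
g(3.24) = -131.79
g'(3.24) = -124.66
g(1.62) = -14.21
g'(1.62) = -30.94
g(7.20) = -1477.83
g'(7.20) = -617.57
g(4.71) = -411.08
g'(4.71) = -263.93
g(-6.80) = 1257.23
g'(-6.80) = -553.23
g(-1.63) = 19.62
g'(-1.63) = -31.92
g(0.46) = 1.99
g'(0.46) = -2.34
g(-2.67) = 78.44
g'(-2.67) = -85.50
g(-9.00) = 2910.12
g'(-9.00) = -968.66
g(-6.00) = 864.63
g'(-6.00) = -430.82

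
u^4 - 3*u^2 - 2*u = u*(u - 2)*(u + 1)^2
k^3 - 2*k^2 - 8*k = k*(k - 4)*(k + 2)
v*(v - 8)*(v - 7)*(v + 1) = v^4 - 14*v^3 + 41*v^2 + 56*v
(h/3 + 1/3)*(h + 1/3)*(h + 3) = h^3/3 + 13*h^2/9 + 13*h/9 + 1/3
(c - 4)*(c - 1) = c^2 - 5*c + 4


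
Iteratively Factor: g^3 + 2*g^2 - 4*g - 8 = (g + 2)*(g^2 - 4) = (g - 2)*(g + 2)*(g + 2)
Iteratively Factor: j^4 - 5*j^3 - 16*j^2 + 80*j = (j + 4)*(j^3 - 9*j^2 + 20*j) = (j - 5)*(j + 4)*(j^2 - 4*j) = j*(j - 5)*(j + 4)*(j - 4)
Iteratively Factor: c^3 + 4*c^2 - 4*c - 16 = (c + 2)*(c^2 + 2*c - 8) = (c - 2)*(c + 2)*(c + 4)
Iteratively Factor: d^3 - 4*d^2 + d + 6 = (d + 1)*(d^2 - 5*d + 6) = (d - 3)*(d + 1)*(d - 2)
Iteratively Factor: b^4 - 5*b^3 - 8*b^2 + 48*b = (b + 3)*(b^3 - 8*b^2 + 16*b) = (b - 4)*(b + 3)*(b^2 - 4*b) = b*(b - 4)*(b + 3)*(b - 4)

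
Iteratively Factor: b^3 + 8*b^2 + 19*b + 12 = (b + 3)*(b^2 + 5*b + 4) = (b + 3)*(b + 4)*(b + 1)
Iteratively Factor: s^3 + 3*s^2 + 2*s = (s + 1)*(s^2 + 2*s) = s*(s + 1)*(s + 2)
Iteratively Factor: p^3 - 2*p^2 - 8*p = (p)*(p^2 - 2*p - 8) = p*(p - 4)*(p + 2)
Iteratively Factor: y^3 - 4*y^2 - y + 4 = (y + 1)*(y^2 - 5*y + 4) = (y - 4)*(y + 1)*(y - 1)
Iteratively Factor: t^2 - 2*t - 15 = (t + 3)*(t - 5)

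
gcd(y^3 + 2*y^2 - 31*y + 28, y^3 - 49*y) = y + 7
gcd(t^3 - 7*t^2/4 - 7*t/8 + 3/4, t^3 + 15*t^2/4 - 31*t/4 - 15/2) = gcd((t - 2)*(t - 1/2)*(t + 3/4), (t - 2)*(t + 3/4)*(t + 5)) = t^2 - 5*t/4 - 3/2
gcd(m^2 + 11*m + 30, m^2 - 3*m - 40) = m + 5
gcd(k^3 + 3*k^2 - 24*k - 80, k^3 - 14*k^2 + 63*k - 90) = k - 5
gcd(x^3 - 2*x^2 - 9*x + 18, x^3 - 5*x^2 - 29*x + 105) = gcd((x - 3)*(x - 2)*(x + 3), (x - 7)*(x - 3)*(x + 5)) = x - 3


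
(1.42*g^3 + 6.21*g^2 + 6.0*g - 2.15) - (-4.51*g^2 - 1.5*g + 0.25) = 1.42*g^3 + 10.72*g^2 + 7.5*g - 2.4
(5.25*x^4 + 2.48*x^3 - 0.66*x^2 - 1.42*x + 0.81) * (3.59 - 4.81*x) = -25.2525*x^5 + 6.9187*x^4 + 12.0778*x^3 + 4.4608*x^2 - 8.9939*x + 2.9079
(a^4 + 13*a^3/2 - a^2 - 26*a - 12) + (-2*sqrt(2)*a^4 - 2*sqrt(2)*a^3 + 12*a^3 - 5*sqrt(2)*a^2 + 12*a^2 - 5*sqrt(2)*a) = -2*sqrt(2)*a^4 + a^4 - 2*sqrt(2)*a^3 + 37*a^3/2 - 5*sqrt(2)*a^2 + 11*a^2 - 26*a - 5*sqrt(2)*a - 12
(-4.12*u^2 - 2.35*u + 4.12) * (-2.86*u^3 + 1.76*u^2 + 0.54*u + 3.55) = 11.7832*u^5 - 0.5302*u^4 - 18.144*u^3 - 8.6438*u^2 - 6.1177*u + 14.626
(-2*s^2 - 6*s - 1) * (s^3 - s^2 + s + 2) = -2*s^5 - 4*s^4 + 3*s^3 - 9*s^2 - 13*s - 2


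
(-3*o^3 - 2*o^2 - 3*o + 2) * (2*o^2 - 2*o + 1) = -6*o^5 + 2*o^4 - 5*o^3 + 8*o^2 - 7*o + 2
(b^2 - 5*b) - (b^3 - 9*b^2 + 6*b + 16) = -b^3 + 10*b^2 - 11*b - 16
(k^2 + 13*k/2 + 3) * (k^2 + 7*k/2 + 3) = k^4 + 10*k^3 + 115*k^2/4 + 30*k + 9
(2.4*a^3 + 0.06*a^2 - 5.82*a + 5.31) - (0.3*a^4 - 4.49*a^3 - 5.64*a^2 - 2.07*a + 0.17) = -0.3*a^4 + 6.89*a^3 + 5.7*a^2 - 3.75*a + 5.14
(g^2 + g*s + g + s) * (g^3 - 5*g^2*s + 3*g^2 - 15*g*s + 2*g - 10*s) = g^5 - 4*g^4*s + 4*g^4 - 5*g^3*s^2 - 16*g^3*s + 5*g^3 - 20*g^2*s^2 - 20*g^2*s + 2*g^2 - 25*g*s^2 - 8*g*s - 10*s^2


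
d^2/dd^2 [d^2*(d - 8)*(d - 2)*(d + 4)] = 20*d^3 - 72*d^2 - 144*d + 128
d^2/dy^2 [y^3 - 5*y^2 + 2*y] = 6*y - 10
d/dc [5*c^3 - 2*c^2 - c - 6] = 15*c^2 - 4*c - 1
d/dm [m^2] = 2*m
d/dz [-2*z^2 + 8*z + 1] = 8 - 4*z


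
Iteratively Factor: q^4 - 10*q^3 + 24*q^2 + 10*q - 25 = (q - 5)*(q^3 - 5*q^2 - q + 5) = (q - 5)*(q - 1)*(q^2 - 4*q - 5) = (q - 5)*(q - 1)*(q + 1)*(q - 5)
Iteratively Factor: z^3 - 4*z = (z)*(z^2 - 4) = z*(z - 2)*(z + 2)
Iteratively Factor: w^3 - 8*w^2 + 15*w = (w)*(w^2 - 8*w + 15) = w*(w - 5)*(w - 3)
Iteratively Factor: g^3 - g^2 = (g - 1)*(g^2) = g*(g - 1)*(g)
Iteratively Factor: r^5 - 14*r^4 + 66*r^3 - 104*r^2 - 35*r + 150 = (r + 1)*(r^4 - 15*r^3 + 81*r^2 - 185*r + 150) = (r - 2)*(r + 1)*(r^3 - 13*r^2 + 55*r - 75) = (r - 5)*(r - 2)*(r + 1)*(r^2 - 8*r + 15) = (r - 5)^2*(r - 2)*(r + 1)*(r - 3)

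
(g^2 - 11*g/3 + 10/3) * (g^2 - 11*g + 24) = g^4 - 44*g^3/3 + 203*g^2/3 - 374*g/3 + 80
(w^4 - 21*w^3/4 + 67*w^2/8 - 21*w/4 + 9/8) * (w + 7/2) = w^5 - 7*w^4/4 - 10*w^3 + 385*w^2/16 - 69*w/4 + 63/16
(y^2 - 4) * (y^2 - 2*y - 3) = y^4 - 2*y^3 - 7*y^2 + 8*y + 12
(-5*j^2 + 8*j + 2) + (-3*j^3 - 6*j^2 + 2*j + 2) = -3*j^3 - 11*j^2 + 10*j + 4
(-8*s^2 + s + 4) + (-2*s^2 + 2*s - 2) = -10*s^2 + 3*s + 2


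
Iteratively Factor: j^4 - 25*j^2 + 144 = (j - 3)*(j^3 + 3*j^2 - 16*j - 48) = (j - 3)*(j + 3)*(j^2 - 16) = (j - 4)*(j - 3)*(j + 3)*(j + 4)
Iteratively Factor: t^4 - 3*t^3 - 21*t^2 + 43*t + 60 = (t - 5)*(t^3 + 2*t^2 - 11*t - 12) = (t - 5)*(t + 1)*(t^2 + t - 12) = (t - 5)*(t - 3)*(t + 1)*(t + 4)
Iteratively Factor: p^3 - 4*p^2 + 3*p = (p)*(p^2 - 4*p + 3) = p*(p - 3)*(p - 1)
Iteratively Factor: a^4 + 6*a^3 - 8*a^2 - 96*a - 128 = (a + 4)*(a^3 + 2*a^2 - 16*a - 32) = (a + 4)^2*(a^2 - 2*a - 8) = (a - 4)*(a + 4)^2*(a + 2)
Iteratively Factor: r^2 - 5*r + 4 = (r - 4)*(r - 1)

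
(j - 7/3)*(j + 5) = j^2 + 8*j/3 - 35/3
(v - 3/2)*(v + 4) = v^2 + 5*v/2 - 6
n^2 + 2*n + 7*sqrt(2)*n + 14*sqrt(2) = (n + 2)*(n + 7*sqrt(2))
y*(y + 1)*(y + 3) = y^3 + 4*y^2 + 3*y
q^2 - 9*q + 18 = (q - 6)*(q - 3)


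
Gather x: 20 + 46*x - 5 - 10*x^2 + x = -10*x^2 + 47*x + 15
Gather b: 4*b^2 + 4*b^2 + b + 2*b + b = 8*b^2 + 4*b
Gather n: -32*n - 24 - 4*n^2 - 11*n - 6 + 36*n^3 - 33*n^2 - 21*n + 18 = 36*n^3 - 37*n^2 - 64*n - 12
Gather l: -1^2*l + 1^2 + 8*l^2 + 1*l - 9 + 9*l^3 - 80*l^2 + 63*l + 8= 9*l^3 - 72*l^2 + 63*l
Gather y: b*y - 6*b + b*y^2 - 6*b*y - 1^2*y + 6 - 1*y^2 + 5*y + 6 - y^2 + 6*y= -6*b + y^2*(b - 2) + y*(10 - 5*b) + 12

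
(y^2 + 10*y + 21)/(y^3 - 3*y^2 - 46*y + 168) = (y + 3)/(y^2 - 10*y + 24)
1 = 1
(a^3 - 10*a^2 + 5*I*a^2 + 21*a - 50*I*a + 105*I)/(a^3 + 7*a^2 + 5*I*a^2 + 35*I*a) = (a^2 - 10*a + 21)/(a*(a + 7))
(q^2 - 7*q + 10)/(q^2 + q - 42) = (q^2 - 7*q + 10)/(q^2 + q - 42)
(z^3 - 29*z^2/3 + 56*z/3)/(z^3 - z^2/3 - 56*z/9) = 3*(z - 7)/(3*z + 7)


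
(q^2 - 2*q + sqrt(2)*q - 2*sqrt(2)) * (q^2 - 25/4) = q^4 - 2*q^3 + sqrt(2)*q^3 - 25*q^2/4 - 2*sqrt(2)*q^2 - 25*sqrt(2)*q/4 + 25*q/2 + 25*sqrt(2)/2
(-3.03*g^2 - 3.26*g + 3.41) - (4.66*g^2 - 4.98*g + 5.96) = -7.69*g^2 + 1.72*g - 2.55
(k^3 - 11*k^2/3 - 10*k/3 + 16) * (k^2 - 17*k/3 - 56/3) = k^5 - 28*k^4/3 - 11*k^3/9 + 310*k^2/3 - 256*k/9 - 896/3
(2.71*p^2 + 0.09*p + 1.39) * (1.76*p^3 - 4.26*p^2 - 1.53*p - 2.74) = 4.7696*p^5 - 11.3862*p^4 - 2.0833*p^3 - 13.4845*p^2 - 2.3733*p - 3.8086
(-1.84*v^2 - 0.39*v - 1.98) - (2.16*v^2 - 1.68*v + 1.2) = -4.0*v^2 + 1.29*v - 3.18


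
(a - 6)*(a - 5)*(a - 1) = a^3 - 12*a^2 + 41*a - 30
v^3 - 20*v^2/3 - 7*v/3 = v*(v - 7)*(v + 1/3)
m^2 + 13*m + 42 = (m + 6)*(m + 7)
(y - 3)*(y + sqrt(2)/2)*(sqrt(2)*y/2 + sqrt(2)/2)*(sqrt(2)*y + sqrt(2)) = y^4 - y^3 + sqrt(2)*y^3/2 - 5*y^2 - sqrt(2)*y^2/2 - 5*sqrt(2)*y/2 - 3*y - 3*sqrt(2)/2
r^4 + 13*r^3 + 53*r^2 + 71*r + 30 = (r + 1)^2*(r + 5)*(r + 6)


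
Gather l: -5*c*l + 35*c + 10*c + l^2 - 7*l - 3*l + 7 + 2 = 45*c + l^2 + l*(-5*c - 10) + 9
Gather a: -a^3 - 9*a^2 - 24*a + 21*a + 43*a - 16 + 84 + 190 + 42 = -a^3 - 9*a^2 + 40*a + 300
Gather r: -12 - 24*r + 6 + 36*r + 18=12*r + 12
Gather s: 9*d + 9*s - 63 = 9*d + 9*s - 63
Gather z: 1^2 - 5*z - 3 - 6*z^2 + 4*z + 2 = -6*z^2 - z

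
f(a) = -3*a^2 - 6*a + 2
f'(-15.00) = 84.00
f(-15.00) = -583.00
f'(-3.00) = 12.00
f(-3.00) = -7.00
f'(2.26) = -19.56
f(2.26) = -26.88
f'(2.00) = -18.00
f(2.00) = -22.00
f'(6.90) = -47.40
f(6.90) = -182.23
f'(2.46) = -20.76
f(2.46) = -30.91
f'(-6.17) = 31.02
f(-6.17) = -75.19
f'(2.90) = -23.40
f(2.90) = -40.63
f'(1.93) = -17.58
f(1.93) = -20.75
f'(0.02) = -6.12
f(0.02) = 1.88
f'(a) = -6*a - 6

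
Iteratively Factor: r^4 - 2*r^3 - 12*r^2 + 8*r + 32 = (r + 2)*(r^3 - 4*r^2 - 4*r + 16) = (r - 2)*(r + 2)*(r^2 - 2*r - 8) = (r - 2)*(r + 2)^2*(r - 4)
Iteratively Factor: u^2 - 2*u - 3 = (u + 1)*(u - 3)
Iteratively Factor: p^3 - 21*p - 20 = (p + 1)*(p^2 - p - 20) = (p + 1)*(p + 4)*(p - 5)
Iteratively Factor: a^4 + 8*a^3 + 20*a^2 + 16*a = (a + 2)*(a^3 + 6*a^2 + 8*a) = (a + 2)*(a + 4)*(a^2 + 2*a) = a*(a + 2)*(a + 4)*(a + 2)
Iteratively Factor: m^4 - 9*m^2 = (m)*(m^3 - 9*m) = m*(m + 3)*(m^2 - 3*m) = m*(m - 3)*(m + 3)*(m)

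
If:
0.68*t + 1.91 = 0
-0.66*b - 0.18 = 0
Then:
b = -0.27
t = -2.81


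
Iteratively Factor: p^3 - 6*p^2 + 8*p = (p - 2)*(p^2 - 4*p) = (p - 4)*(p - 2)*(p)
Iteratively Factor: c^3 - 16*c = (c)*(c^2 - 16) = c*(c - 4)*(c + 4)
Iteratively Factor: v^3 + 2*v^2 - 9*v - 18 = (v + 3)*(v^2 - v - 6) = (v + 2)*(v + 3)*(v - 3)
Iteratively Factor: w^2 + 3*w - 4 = (w + 4)*(w - 1)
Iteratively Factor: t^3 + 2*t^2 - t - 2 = (t + 2)*(t^2 - 1) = (t + 1)*(t + 2)*(t - 1)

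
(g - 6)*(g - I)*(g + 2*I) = g^3 - 6*g^2 + I*g^2 + 2*g - 6*I*g - 12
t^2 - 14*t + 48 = (t - 8)*(t - 6)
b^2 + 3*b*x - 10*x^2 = (b - 2*x)*(b + 5*x)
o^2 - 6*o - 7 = (o - 7)*(o + 1)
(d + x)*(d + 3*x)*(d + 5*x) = d^3 + 9*d^2*x + 23*d*x^2 + 15*x^3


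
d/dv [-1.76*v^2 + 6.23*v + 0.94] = 6.23 - 3.52*v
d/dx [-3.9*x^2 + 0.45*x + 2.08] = 0.45 - 7.8*x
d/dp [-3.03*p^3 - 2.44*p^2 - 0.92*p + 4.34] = -9.09*p^2 - 4.88*p - 0.92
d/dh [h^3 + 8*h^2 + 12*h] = 3*h^2 + 16*h + 12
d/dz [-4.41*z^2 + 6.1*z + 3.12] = 6.1 - 8.82*z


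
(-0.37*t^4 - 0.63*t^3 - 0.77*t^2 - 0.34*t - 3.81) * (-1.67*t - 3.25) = 0.6179*t^5 + 2.2546*t^4 + 3.3334*t^3 + 3.0703*t^2 + 7.4677*t + 12.3825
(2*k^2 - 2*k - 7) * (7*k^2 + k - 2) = 14*k^4 - 12*k^3 - 55*k^2 - 3*k + 14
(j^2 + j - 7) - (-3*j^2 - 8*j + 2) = 4*j^2 + 9*j - 9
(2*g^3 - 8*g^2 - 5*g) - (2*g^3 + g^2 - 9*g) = -9*g^2 + 4*g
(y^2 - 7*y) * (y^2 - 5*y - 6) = y^4 - 12*y^3 + 29*y^2 + 42*y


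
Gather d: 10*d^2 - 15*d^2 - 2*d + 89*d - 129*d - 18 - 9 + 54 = -5*d^2 - 42*d + 27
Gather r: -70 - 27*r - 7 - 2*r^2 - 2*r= -2*r^2 - 29*r - 77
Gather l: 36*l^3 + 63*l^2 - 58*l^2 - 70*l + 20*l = 36*l^3 + 5*l^2 - 50*l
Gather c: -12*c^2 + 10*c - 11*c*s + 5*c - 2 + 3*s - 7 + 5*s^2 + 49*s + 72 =-12*c^2 + c*(15 - 11*s) + 5*s^2 + 52*s + 63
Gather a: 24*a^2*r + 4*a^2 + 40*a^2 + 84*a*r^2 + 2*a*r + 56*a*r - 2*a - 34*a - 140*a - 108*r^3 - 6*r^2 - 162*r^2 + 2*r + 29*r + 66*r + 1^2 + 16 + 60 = a^2*(24*r + 44) + a*(84*r^2 + 58*r - 176) - 108*r^3 - 168*r^2 + 97*r + 77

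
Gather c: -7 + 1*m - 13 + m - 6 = 2*m - 26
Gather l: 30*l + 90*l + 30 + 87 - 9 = 120*l + 108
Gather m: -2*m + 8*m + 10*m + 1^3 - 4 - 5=16*m - 8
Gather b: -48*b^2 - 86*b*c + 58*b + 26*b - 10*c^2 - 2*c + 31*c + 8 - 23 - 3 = -48*b^2 + b*(84 - 86*c) - 10*c^2 + 29*c - 18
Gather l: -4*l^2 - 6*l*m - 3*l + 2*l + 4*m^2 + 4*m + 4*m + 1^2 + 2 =-4*l^2 + l*(-6*m - 1) + 4*m^2 + 8*m + 3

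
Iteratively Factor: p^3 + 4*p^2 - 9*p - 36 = (p + 3)*(p^2 + p - 12) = (p + 3)*(p + 4)*(p - 3)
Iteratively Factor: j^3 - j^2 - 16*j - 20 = (j + 2)*(j^2 - 3*j - 10) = (j + 2)^2*(j - 5)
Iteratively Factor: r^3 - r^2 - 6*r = (r - 3)*(r^2 + 2*r) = (r - 3)*(r + 2)*(r)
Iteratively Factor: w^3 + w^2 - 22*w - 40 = (w - 5)*(w^2 + 6*w + 8) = (w - 5)*(w + 4)*(w + 2)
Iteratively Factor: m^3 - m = (m)*(m^2 - 1) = m*(m - 1)*(m + 1)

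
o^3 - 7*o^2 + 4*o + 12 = (o - 6)*(o - 2)*(o + 1)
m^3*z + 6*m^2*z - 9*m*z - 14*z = (m - 2)*(m + 7)*(m*z + z)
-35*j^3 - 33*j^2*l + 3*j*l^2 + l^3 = (-5*j + l)*(j + l)*(7*j + l)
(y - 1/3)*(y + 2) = y^2 + 5*y/3 - 2/3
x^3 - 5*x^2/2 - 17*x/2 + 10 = (x - 4)*(x - 1)*(x + 5/2)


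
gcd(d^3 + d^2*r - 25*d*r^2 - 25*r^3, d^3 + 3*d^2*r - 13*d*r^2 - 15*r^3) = d^2 + 6*d*r + 5*r^2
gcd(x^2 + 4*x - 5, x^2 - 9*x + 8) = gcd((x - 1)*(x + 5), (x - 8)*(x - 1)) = x - 1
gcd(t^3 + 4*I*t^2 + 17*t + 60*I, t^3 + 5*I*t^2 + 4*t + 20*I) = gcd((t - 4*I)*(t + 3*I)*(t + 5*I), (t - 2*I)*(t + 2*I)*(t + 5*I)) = t + 5*I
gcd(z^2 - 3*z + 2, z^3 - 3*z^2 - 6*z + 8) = z - 1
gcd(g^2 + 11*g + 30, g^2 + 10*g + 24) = g + 6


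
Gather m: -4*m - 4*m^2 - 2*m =-4*m^2 - 6*m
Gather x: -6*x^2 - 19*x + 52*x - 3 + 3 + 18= -6*x^2 + 33*x + 18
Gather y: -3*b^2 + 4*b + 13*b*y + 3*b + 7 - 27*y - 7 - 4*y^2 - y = -3*b^2 + 7*b - 4*y^2 + y*(13*b - 28)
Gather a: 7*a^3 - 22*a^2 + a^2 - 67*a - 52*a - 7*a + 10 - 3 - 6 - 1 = 7*a^3 - 21*a^2 - 126*a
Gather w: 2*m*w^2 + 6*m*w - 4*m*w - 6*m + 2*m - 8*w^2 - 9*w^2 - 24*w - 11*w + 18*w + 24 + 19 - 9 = -4*m + w^2*(2*m - 17) + w*(2*m - 17) + 34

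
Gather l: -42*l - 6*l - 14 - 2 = -48*l - 16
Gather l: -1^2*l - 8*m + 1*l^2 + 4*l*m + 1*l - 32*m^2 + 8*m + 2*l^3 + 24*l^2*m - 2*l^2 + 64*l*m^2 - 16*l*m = 2*l^3 + l^2*(24*m - 1) + l*(64*m^2 - 12*m) - 32*m^2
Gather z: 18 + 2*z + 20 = 2*z + 38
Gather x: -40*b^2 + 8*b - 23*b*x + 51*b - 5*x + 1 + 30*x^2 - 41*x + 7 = -40*b^2 + 59*b + 30*x^2 + x*(-23*b - 46) + 8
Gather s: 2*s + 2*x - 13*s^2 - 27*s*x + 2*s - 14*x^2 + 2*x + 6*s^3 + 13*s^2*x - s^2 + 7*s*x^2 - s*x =6*s^3 + s^2*(13*x - 14) + s*(7*x^2 - 28*x + 4) - 14*x^2 + 4*x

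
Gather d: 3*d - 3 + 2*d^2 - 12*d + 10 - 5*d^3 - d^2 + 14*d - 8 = -5*d^3 + d^2 + 5*d - 1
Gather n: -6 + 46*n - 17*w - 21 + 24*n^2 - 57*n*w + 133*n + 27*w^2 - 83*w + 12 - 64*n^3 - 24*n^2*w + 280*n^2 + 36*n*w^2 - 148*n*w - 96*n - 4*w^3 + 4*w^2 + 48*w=-64*n^3 + n^2*(304 - 24*w) + n*(36*w^2 - 205*w + 83) - 4*w^3 + 31*w^2 - 52*w - 15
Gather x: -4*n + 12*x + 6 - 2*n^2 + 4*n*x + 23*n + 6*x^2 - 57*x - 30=-2*n^2 + 19*n + 6*x^2 + x*(4*n - 45) - 24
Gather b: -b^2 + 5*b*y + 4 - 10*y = -b^2 + 5*b*y - 10*y + 4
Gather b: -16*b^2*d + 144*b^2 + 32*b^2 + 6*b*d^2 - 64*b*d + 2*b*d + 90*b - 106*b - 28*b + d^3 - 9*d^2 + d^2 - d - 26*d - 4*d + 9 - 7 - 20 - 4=b^2*(176 - 16*d) + b*(6*d^2 - 62*d - 44) + d^3 - 8*d^2 - 31*d - 22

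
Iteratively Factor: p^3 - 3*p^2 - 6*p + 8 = (p + 2)*(p^2 - 5*p + 4) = (p - 1)*(p + 2)*(p - 4)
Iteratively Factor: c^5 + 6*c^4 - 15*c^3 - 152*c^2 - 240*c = (c - 5)*(c^4 + 11*c^3 + 40*c^2 + 48*c) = c*(c - 5)*(c^3 + 11*c^2 + 40*c + 48) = c*(c - 5)*(c + 4)*(c^2 + 7*c + 12) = c*(c - 5)*(c + 3)*(c + 4)*(c + 4)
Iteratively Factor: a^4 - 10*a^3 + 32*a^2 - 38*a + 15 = (a - 5)*(a^3 - 5*a^2 + 7*a - 3) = (a - 5)*(a - 3)*(a^2 - 2*a + 1) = (a - 5)*(a - 3)*(a - 1)*(a - 1)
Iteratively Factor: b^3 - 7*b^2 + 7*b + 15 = (b - 3)*(b^2 - 4*b - 5) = (b - 5)*(b - 3)*(b + 1)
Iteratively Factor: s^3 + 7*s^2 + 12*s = (s + 4)*(s^2 + 3*s) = (s + 3)*(s + 4)*(s)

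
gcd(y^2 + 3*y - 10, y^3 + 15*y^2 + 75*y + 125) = y + 5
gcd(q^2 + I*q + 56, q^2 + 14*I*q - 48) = q + 8*I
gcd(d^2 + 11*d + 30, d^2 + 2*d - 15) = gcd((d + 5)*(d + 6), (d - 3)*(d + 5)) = d + 5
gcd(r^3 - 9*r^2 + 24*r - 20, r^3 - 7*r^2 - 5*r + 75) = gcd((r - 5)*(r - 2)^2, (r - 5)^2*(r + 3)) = r - 5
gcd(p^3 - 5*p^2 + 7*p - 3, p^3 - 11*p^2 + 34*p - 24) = p - 1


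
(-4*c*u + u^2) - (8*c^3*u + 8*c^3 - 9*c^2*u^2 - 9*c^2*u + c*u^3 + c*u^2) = -8*c^3*u - 8*c^3 + 9*c^2*u^2 + 9*c^2*u - c*u^3 - c*u^2 - 4*c*u + u^2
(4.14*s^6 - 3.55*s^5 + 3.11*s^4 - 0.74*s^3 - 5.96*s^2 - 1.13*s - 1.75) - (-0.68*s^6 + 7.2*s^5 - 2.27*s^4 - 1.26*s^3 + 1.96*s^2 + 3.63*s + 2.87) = 4.82*s^6 - 10.75*s^5 + 5.38*s^4 + 0.52*s^3 - 7.92*s^2 - 4.76*s - 4.62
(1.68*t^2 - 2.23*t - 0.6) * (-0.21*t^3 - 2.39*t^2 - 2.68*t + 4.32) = -0.3528*t^5 - 3.5469*t^4 + 0.9533*t^3 + 14.668*t^2 - 8.0256*t - 2.592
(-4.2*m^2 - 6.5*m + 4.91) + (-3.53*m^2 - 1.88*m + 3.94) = -7.73*m^2 - 8.38*m + 8.85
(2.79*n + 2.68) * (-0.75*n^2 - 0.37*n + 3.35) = -2.0925*n^3 - 3.0423*n^2 + 8.3549*n + 8.978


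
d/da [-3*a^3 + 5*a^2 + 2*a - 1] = -9*a^2 + 10*a + 2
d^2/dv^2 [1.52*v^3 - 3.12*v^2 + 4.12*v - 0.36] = 9.12*v - 6.24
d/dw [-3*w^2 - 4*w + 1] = -6*w - 4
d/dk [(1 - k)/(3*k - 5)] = 2/(3*k - 5)^2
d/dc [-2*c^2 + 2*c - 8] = 2 - 4*c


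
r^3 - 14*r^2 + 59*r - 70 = (r - 7)*(r - 5)*(r - 2)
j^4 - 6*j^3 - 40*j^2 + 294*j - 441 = (j - 7)*(j - 3)^2*(j + 7)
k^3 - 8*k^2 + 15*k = k*(k - 5)*(k - 3)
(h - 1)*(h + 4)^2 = h^3 + 7*h^2 + 8*h - 16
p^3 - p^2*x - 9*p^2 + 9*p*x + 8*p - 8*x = (p - 8)*(p - 1)*(p - x)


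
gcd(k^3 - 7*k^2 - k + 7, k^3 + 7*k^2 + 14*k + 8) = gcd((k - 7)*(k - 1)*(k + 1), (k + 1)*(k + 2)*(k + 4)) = k + 1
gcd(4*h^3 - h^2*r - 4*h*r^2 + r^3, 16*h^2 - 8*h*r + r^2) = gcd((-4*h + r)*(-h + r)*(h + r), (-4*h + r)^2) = -4*h + r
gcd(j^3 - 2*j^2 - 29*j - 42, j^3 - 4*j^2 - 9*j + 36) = j + 3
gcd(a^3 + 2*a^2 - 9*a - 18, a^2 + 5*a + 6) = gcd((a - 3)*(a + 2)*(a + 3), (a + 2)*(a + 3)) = a^2 + 5*a + 6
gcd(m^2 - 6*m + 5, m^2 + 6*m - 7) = m - 1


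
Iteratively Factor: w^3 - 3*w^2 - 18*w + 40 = (w - 2)*(w^2 - w - 20) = (w - 2)*(w + 4)*(w - 5)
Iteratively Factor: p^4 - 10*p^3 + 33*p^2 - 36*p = (p - 3)*(p^3 - 7*p^2 + 12*p) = (p - 4)*(p - 3)*(p^2 - 3*p) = (p - 4)*(p - 3)^2*(p)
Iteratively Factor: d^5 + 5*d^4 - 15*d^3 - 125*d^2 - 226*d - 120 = (d + 3)*(d^4 + 2*d^3 - 21*d^2 - 62*d - 40) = (d + 3)*(d + 4)*(d^3 - 2*d^2 - 13*d - 10) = (d - 5)*(d + 3)*(d + 4)*(d^2 + 3*d + 2) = (d - 5)*(d + 2)*(d + 3)*(d + 4)*(d + 1)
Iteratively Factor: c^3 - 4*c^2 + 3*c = (c - 1)*(c^2 - 3*c) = c*(c - 1)*(c - 3)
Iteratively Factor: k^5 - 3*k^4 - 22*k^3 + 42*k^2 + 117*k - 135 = (k - 1)*(k^4 - 2*k^3 - 24*k^2 + 18*k + 135) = (k - 5)*(k - 1)*(k^3 + 3*k^2 - 9*k - 27) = (k - 5)*(k - 1)*(k + 3)*(k^2 - 9) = (k - 5)*(k - 3)*(k - 1)*(k + 3)*(k + 3)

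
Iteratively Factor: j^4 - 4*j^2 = (j)*(j^3 - 4*j) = j^2*(j^2 - 4) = j^2*(j - 2)*(j + 2)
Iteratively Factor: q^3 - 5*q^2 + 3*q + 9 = (q - 3)*(q^2 - 2*q - 3) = (q - 3)^2*(q + 1)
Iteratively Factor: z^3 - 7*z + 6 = (z + 3)*(z^2 - 3*z + 2) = (z - 1)*(z + 3)*(z - 2)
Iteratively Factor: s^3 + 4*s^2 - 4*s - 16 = (s + 4)*(s^2 - 4) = (s - 2)*(s + 4)*(s + 2)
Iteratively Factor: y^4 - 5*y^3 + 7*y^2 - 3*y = (y - 1)*(y^3 - 4*y^2 + 3*y) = (y - 3)*(y - 1)*(y^2 - y) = y*(y - 3)*(y - 1)*(y - 1)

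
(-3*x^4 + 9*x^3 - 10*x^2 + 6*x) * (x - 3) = -3*x^5 + 18*x^4 - 37*x^3 + 36*x^2 - 18*x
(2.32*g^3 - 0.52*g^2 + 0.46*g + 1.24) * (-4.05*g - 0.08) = -9.396*g^4 + 1.9204*g^3 - 1.8214*g^2 - 5.0588*g - 0.0992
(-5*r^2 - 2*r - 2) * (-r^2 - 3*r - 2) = 5*r^4 + 17*r^3 + 18*r^2 + 10*r + 4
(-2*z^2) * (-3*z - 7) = 6*z^3 + 14*z^2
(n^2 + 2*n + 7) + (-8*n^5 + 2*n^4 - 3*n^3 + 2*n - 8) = -8*n^5 + 2*n^4 - 3*n^3 + n^2 + 4*n - 1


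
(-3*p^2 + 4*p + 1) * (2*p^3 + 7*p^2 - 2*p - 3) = -6*p^5 - 13*p^4 + 36*p^3 + 8*p^2 - 14*p - 3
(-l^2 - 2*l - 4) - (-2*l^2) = l^2 - 2*l - 4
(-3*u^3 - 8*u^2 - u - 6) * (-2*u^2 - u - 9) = 6*u^5 + 19*u^4 + 37*u^3 + 85*u^2 + 15*u + 54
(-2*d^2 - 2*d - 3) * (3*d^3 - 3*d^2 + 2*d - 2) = -6*d^5 - 7*d^3 + 9*d^2 - 2*d + 6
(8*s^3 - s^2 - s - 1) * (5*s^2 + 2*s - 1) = 40*s^5 + 11*s^4 - 15*s^3 - 6*s^2 - s + 1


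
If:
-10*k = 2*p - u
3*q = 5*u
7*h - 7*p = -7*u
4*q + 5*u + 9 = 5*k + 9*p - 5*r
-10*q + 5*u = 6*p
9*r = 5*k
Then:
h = 4293/4549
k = -3564/22745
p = 2835/4549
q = -2430/4549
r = -396/4549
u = -1458/4549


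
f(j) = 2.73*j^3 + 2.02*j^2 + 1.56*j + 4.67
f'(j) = 8.19*j^2 + 4.04*j + 1.56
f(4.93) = 388.57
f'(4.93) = 220.53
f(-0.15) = 4.47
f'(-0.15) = 1.14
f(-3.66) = -107.83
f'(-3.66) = 96.48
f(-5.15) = -322.68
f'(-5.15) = 197.97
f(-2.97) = -53.67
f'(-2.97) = 61.80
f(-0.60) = 3.87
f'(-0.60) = 2.08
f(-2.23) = -19.04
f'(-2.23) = 33.28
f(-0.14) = 4.48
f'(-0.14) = 1.15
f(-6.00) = -521.65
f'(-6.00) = 272.16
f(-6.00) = -521.65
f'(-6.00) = 272.16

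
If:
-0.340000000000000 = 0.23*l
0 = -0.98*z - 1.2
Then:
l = -1.48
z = -1.22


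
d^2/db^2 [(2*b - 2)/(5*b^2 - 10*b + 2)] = 20*(3*(1 - b)*(5*b^2 - 10*b + 2) + 20*(b - 1)^3)/(5*b^2 - 10*b + 2)^3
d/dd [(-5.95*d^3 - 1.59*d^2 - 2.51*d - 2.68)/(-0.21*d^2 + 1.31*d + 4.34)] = (1.2495*d^4 - 15.589*d^3 - 80.079*d^2 - 14.9268*d - 7.3826)/(0.0441*d^4 - 0.5502*d^3 - 0.1067*d^2 + 11.3708*d + 18.8356)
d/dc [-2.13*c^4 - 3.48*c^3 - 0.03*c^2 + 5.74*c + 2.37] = -8.52*c^3 - 10.44*c^2 - 0.06*c + 5.74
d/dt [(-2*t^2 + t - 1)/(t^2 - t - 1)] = (t^2 + 6*t - 2)/(t^4 - 2*t^3 - t^2 + 2*t + 1)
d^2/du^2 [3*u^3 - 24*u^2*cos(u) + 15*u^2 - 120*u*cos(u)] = 24*u^2*cos(u) + 96*u*sin(u) + 120*u*cos(u) + 18*u + 240*sin(u) - 48*cos(u) + 30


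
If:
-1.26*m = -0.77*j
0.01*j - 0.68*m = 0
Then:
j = 0.00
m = 0.00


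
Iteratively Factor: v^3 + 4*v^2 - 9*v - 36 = (v - 3)*(v^2 + 7*v + 12) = (v - 3)*(v + 4)*(v + 3)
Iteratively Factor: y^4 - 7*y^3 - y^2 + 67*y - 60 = (y + 3)*(y^3 - 10*y^2 + 29*y - 20) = (y - 4)*(y + 3)*(y^2 - 6*y + 5) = (y - 5)*(y - 4)*(y + 3)*(y - 1)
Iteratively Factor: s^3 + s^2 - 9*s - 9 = (s + 3)*(s^2 - 2*s - 3) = (s + 1)*(s + 3)*(s - 3)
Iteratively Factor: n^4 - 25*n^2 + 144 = (n - 3)*(n^3 + 3*n^2 - 16*n - 48) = (n - 3)*(n + 3)*(n^2 - 16) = (n - 3)*(n + 3)*(n + 4)*(n - 4)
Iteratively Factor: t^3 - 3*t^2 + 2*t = (t - 1)*(t^2 - 2*t) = t*(t - 1)*(t - 2)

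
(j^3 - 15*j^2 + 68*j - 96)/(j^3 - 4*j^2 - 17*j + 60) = (j^2 - 12*j + 32)/(j^2 - j - 20)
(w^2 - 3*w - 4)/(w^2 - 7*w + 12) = (w + 1)/(w - 3)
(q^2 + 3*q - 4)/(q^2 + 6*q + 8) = (q - 1)/(q + 2)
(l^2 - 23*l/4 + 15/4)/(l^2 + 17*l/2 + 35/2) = (4*l^2 - 23*l + 15)/(2*(2*l^2 + 17*l + 35))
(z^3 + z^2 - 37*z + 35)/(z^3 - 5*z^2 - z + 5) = (z + 7)/(z + 1)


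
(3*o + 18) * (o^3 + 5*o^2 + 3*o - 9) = 3*o^4 + 33*o^3 + 99*o^2 + 27*o - 162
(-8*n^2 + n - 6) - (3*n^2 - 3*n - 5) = -11*n^2 + 4*n - 1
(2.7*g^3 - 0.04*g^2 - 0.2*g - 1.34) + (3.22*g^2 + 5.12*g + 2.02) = 2.7*g^3 + 3.18*g^2 + 4.92*g + 0.68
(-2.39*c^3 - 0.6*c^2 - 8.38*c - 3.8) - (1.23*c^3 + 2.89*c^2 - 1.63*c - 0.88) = -3.62*c^3 - 3.49*c^2 - 6.75*c - 2.92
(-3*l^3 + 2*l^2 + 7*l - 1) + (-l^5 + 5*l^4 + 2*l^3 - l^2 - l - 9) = -l^5 + 5*l^4 - l^3 + l^2 + 6*l - 10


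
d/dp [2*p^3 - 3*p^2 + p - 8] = 6*p^2 - 6*p + 1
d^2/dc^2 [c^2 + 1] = 2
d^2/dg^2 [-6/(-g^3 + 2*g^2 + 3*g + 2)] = 12*((2 - 3*g)*(-g^3 + 2*g^2 + 3*g + 2) - (-3*g^2 + 4*g + 3)^2)/(-g^3 + 2*g^2 + 3*g + 2)^3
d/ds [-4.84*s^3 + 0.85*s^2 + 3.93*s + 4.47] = -14.52*s^2 + 1.7*s + 3.93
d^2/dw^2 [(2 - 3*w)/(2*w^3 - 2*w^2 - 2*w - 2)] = ((3*w - 2)*(-3*w^2 + 2*w + 1)^2 + (9*w^2 - 6*w + (3*w - 2)*(3*w - 1) - 3)*(-w^3 + w^2 + w + 1))/(-w^3 + w^2 + w + 1)^3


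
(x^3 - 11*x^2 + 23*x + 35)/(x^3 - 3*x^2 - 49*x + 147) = (x^2 - 4*x - 5)/(x^2 + 4*x - 21)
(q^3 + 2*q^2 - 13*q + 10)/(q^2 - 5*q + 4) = (q^2 + 3*q - 10)/(q - 4)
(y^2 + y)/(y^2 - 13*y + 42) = y*(y + 1)/(y^2 - 13*y + 42)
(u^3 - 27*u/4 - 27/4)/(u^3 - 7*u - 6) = (-4*u^3 + 27*u + 27)/(4*(-u^3 + 7*u + 6))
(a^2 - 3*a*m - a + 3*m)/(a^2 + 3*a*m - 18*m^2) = (a - 1)/(a + 6*m)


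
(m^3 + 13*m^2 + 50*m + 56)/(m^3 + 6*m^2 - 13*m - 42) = (m + 4)/(m - 3)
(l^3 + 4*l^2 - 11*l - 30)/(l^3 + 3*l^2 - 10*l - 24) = (l + 5)/(l + 4)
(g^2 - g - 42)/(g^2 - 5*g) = (g^2 - g - 42)/(g*(g - 5))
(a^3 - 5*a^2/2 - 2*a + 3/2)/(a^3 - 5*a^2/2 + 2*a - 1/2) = (a^2 - 2*a - 3)/(a^2 - 2*a + 1)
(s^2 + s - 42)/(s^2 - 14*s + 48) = (s + 7)/(s - 8)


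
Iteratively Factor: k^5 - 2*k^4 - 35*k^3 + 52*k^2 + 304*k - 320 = (k - 1)*(k^4 - k^3 - 36*k^2 + 16*k + 320) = (k - 4)*(k - 1)*(k^3 + 3*k^2 - 24*k - 80) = (k - 4)*(k - 1)*(k + 4)*(k^2 - k - 20) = (k - 5)*(k - 4)*(k - 1)*(k + 4)*(k + 4)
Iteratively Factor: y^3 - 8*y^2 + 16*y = (y - 4)*(y^2 - 4*y) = (y - 4)^2*(y)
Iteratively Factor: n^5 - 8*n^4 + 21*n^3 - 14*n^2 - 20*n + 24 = (n - 3)*(n^4 - 5*n^3 + 6*n^2 + 4*n - 8) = (n - 3)*(n - 2)*(n^3 - 3*n^2 + 4) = (n - 3)*(n - 2)^2*(n^2 - n - 2) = (n - 3)*(n - 2)^3*(n + 1)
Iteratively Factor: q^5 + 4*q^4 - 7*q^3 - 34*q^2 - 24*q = (q + 1)*(q^4 + 3*q^3 - 10*q^2 - 24*q) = (q + 1)*(q + 4)*(q^3 - q^2 - 6*q) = (q - 3)*(q + 1)*(q + 4)*(q^2 + 2*q) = (q - 3)*(q + 1)*(q + 2)*(q + 4)*(q)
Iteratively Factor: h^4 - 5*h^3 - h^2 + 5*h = (h + 1)*(h^3 - 6*h^2 + 5*h) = (h - 5)*(h + 1)*(h^2 - h) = h*(h - 5)*(h + 1)*(h - 1)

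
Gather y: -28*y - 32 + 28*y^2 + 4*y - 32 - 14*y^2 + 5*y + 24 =14*y^2 - 19*y - 40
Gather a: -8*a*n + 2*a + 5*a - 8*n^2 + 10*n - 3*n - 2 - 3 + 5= a*(7 - 8*n) - 8*n^2 + 7*n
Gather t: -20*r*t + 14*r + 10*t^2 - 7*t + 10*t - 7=14*r + 10*t^2 + t*(3 - 20*r) - 7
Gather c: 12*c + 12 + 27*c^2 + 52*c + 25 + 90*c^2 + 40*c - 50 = 117*c^2 + 104*c - 13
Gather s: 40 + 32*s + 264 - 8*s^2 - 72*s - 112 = -8*s^2 - 40*s + 192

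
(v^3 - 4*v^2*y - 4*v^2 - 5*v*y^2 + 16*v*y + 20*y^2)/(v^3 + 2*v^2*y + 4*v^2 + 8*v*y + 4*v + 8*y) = (v^3 - 4*v^2*y - 4*v^2 - 5*v*y^2 + 16*v*y + 20*y^2)/(v^3 + 2*v^2*y + 4*v^2 + 8*v*y + 4*v + 8*y)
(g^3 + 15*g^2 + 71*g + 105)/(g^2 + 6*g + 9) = (g^2 + 12*g + 35)/(g + 3)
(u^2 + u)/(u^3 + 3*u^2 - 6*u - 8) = u/(u^2 + 2*u - 8)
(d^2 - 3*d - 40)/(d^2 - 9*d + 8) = (d + 5)/(d - 1)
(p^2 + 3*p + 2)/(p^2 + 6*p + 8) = (p + 1)/(p + 4)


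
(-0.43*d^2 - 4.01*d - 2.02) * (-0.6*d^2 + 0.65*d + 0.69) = 0.258*d^4 + 2.1265*d^3 - 1.6912*d^2 - 4.0799*d - 1.3938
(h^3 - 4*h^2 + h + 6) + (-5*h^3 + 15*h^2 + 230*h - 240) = -4*h^3 + 11*h^2 + 231*h - 234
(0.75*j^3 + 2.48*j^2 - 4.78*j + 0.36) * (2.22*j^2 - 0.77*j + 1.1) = 1.665*j^5 + 4.9281*j^4 - 11.6962*j^3 + 7.2078*j^2 - 5.5352*j + 0.396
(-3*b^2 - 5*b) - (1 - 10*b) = -3*b^2 + 5*b - 1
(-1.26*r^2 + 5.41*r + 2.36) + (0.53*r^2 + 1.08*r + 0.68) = -0.73*r^2 + 6.49*r + 3.04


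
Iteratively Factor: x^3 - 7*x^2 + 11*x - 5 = (x - 5)*(x^2 - 2*x + 1) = (x - 5)*(x - 1)*(x - 1)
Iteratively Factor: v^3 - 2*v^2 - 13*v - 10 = (v - 5)*(v^2 + 3*v + 2) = (v - 5)*(v + 1)*(v + 2)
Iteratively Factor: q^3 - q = (q + 1)*(q^2 - q) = q*(q + 1)*(q - 1)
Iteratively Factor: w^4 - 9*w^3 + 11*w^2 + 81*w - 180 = (w - 3)*(w^3 - 6*w^2 - 7*w + 60) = (w - 5)*(w - 3)*(w^2 - w - 12) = (w - 5)*(w - 4)*(w - 3)*(w + 3)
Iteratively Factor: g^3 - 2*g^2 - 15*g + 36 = (g + 4)*(g^2 - 6*g + 9) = (g - 3)*(g + 4)*(g - 3)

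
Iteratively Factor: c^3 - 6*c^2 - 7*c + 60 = (c + 3)*(c^2 - 9*c + 20) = (c - 5)*(c + 3)*(c - 4)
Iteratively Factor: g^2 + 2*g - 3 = (g - 1)*(g + 3)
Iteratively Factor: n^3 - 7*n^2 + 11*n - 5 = (n - 5)*(n^2 - 2*n + 1) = (n - 5)*(n - 1)*(n - 1)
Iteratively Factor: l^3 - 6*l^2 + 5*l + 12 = (l - 4)*(l^2 - 2*l - 3) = (l - 4)*(l + 1)*(l - 3)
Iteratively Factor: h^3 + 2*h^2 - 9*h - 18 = (h - 3)*(h^2 + 5*h + 6) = (h - 3)*(h + 3)*(h + 2)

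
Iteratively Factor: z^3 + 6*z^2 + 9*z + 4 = (z + 1)*(z^2 + 5*z + 4) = (z + 1)*(z + 4)*(z + 1)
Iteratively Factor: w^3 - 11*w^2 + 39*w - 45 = (w - 5)*(w^2 - 6*w + 9) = (w - 5)*(w - 3)*(w - 3)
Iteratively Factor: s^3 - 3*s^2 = (s)*(s^2 - 3*s) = s*(s - 3)*(s)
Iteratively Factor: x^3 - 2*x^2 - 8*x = (x + 2)*(x^2 - 4*x) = (x - 4)*(x + 2)*(x)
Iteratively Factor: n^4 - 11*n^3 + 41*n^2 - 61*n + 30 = (n - 3)*(n^3 - 8*n^2 + 17*n - 10) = (n - 3)*(n - 1)*(n^2 - 7*n + 10) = (n - 3)*(n - 2)*(n - 1)*(n - 5)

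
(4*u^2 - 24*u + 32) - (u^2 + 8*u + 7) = 3*u^2 - 32*u + 25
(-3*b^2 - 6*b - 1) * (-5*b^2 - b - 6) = 15*b^4 + 33*b^3 + 29*b^2 + 37*b + 6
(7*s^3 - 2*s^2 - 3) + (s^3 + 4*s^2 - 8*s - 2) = 8*s^3 + 2*s^2 - 8*s - 5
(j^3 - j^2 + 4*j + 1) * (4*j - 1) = 4*j^4 - 5*j^3 + 17*j^2 - 1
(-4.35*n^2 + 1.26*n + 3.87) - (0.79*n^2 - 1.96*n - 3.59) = -5.14*n^2 + 3.22*n + 7.46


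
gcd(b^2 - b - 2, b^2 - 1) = b + 1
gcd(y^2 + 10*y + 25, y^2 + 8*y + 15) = y + 5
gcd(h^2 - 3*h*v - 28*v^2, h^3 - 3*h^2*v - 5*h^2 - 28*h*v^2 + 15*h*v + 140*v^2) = -h^2 + 3*h*v + 28*v^2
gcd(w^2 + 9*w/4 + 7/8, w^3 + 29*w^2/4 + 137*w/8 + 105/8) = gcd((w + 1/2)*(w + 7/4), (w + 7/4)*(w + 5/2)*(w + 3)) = w + 7/4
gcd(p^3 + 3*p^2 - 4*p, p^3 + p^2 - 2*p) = p^2 - p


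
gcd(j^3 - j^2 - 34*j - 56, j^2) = 1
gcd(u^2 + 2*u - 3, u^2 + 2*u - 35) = 1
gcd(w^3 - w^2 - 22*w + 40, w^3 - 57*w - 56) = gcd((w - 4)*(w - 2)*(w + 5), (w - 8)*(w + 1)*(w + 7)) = 1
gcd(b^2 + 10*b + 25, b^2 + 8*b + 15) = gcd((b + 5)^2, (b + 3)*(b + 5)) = b + 5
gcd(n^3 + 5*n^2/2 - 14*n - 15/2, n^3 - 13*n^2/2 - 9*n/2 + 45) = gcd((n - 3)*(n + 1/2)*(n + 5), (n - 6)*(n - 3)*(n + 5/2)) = n - 3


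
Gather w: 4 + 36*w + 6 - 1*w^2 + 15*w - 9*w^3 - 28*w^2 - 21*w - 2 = -9*w^3 - 29*w^2 + 30*w + 8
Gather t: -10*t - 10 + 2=-10*t - 8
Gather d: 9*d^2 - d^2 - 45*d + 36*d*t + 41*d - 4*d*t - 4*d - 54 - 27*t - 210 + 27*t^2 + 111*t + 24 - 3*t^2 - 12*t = 8*d^2 + d*(32*t - 8) + 24*t^2 + 72*t - 240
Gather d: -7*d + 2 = 2 - 7*d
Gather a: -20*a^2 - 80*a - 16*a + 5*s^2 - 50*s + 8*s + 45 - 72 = -20*a^2 - 96*a + 5*s^2 - 42*s - 27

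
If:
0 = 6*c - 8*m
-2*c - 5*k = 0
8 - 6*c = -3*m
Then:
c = 32/15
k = -64/75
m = 8/5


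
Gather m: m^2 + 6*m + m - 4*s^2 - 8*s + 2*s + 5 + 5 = m^2 + 7*m - 4*s^2 - 6*s + 10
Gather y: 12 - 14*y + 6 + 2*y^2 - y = 2*y^2 - 15*y + 18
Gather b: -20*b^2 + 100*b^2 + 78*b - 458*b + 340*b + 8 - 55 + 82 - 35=80*b^2 - 40*b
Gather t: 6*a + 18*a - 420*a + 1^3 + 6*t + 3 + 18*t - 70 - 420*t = -396*a - 396*t - 66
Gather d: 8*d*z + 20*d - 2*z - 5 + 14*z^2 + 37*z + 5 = d*(8*z + 20) + 14*z^2 + 35*z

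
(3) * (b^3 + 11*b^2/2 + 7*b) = 3*b^3 + 33*b^2/2 + 21*b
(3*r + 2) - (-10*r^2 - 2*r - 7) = 10*r^2 + 5*r + 9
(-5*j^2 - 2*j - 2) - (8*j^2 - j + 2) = -13*j^2 - j - 4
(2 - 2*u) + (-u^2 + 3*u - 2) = -u^2 + u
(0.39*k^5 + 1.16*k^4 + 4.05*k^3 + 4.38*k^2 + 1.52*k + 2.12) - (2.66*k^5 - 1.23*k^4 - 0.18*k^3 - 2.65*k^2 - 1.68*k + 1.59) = -2.27*k^5 + 2.39*k^4 + 4.23*k^3 + 7.03*k^2 + 3.2*k + 0.53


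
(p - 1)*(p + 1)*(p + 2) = p^3 + 2*p^2 - p - 2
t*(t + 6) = t^2 + 6*t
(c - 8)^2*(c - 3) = c^3 - 19*c^2 + 112*c - 192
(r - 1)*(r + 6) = r^2 + 5*r - 6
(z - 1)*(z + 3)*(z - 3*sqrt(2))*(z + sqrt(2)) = z^4 - 2*sqrt(2)*z^3 + 2*z^3 - 9*z^2 - 4*sqrt(2)*z^2 - 12*z + 6*sqrt(2)*z + 18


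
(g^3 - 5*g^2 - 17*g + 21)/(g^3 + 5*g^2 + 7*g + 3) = (g^2 - 8*g + 7)/(g^2 + 2*g + 1)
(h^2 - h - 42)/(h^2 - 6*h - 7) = (h + 6)/(h + 1)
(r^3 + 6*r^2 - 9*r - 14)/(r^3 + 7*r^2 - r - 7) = (r - 2)/(r - 1)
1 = 1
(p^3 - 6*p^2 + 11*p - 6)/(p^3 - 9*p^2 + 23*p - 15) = (p - 2)/(p - 5)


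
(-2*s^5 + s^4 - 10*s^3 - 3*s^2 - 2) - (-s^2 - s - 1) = -2*s^5 + s^4 - 10*s^3 - 2*s^2 + s - 1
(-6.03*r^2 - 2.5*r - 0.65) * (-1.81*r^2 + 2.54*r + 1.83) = 10.9143*r^4 - 10.7912*r^3 - 16.2084*r^2 - 6.226*r - 1.1895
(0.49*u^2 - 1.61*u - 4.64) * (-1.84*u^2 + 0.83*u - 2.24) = -0.9016*u^4 + 3.3691*u^3 + 6.1037*u^2 - 0.244799999999999*u + 10.3936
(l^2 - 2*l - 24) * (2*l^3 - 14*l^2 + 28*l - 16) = 2*l^5 - 18*l^4 + 8*l^3 + 264*l^2 - 640*l + 384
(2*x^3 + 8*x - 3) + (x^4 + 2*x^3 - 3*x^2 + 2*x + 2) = x^4 + 4*x^3 - 3*x^2 + 10*x - 1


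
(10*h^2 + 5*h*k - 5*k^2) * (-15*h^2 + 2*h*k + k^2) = -150*h^4 - 55*h^3*k + 95*h^2*k^2 - 5*h*k^3 - 5*k^4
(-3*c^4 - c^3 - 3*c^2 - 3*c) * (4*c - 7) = -12*c^5 + 17*c^4 - 5*c^3 + 9*c^2 + 21*c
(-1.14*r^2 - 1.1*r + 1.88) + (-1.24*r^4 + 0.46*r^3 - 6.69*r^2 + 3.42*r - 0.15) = -1.24*r^4 + 0.46*r^3 - 7.83*r^2 + 2.32*r + 1.73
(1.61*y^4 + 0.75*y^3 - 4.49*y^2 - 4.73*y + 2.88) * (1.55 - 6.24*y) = -10.0464*y^5 - 2.1845*y^4 + 29.1801*y^3 + 22.5557*y^2 - 25.3027*y + 4.464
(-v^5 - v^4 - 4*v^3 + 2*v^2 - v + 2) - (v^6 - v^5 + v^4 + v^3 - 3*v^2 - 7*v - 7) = -v^6 - 2*v^4 - 5*v^3 + 5*v^2 + 6*v + 9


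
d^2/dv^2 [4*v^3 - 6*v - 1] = 24*v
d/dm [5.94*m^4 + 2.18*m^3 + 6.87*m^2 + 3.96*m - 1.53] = 23.76*m^3 + 6.54*m^2 + 13.74*m + 3.96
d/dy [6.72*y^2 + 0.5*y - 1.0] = 13.44*y + 0.5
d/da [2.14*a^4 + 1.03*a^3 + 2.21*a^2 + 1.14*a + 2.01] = 8.56*a^3 + 3.09*a^2 + 4.42*a + 1.14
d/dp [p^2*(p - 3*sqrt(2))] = 3*p*(p - 2*sqrt(2))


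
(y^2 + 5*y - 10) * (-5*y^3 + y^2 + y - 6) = -5*y^5 - 24*y^4 + 56*y^3 - 11*y^2 - 40*y + 60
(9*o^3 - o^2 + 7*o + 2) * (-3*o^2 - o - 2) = -27*o^5 - 6*o^4 - 38*o^3 - 11*o^2 - 16*o - 4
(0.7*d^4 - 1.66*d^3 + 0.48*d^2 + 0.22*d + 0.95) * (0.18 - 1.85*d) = -1.295*d^5 + 3.197*d^4 - 1.1868*d^3 - 0.3206*d^2 - 1.7179*d + 0.171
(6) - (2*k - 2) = 8 - 2*k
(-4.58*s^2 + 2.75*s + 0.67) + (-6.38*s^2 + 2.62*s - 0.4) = -10.96*s^2 + 5.37*s + 0.27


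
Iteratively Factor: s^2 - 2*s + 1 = (s - 1)*(s - 1)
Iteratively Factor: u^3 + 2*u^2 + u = (u + 1)*(u^2 + u) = u*(u + 1)*(u + 1)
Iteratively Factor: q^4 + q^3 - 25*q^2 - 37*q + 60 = (q + 4)*(q^3 - 3*q^2 - 13*q + 15) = (q - 5)*(q + 4)*(q^2 + 2*q - 3) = (q - 5)*(q + 3)*(q + 4)*(q - 1)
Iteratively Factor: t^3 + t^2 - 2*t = (t - 1)*(t^2 + 2*t) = (t - 1)*(t + 2)*(t)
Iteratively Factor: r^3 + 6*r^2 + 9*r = (r)*(r^2 + 6*r + 9) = r*(r + 3)*(r + 3)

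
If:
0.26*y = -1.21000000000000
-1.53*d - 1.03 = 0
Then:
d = -0.67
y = -4.65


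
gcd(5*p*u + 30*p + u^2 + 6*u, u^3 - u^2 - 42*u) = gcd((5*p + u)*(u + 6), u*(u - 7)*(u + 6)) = u + 6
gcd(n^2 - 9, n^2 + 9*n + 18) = n + 3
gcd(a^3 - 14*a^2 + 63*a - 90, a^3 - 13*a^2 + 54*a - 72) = a^2 - 9*a + 18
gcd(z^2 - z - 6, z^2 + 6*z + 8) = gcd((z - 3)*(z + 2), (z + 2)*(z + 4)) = z + 2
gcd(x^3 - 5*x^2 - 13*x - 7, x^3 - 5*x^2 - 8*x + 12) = 1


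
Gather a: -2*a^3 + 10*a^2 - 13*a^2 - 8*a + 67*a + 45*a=-2*a^3 - 3*a^2 + 104*a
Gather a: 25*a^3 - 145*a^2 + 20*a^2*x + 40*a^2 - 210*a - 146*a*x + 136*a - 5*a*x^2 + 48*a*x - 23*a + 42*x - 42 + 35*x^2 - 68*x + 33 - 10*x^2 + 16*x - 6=25*a^3 + a^2*(20*x - 105) + a*(-5*x^2 - 98*x - 97) + 25*x^2 - 10*x - 15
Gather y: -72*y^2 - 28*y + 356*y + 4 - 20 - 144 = -72*y^2 + 328*y - 160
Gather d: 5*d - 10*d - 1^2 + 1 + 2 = 2 - 5*d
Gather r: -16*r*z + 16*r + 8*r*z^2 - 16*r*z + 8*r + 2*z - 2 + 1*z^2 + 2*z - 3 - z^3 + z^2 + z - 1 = r*(8*z^2 - 32*z + 24) - z^3 + 2*z^2 + 5*z - 6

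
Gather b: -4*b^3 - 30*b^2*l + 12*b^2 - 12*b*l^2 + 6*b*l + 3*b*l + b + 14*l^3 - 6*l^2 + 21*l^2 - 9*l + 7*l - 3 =-4*b^3 + b^2*(12 - 30*l) + b*(-12*l^2 + 9*l + 1) + 14*l^3 + 15*l^2 - 2*l - 3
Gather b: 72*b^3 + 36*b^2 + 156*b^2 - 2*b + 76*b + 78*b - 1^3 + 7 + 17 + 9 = 72*b^3 + 192*b^2 + 152*b + 32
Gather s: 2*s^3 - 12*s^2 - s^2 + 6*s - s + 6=2*s^3 - 13*s^2 + 5*s + 6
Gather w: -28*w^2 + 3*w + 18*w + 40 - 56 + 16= -28*w^2 + 21*w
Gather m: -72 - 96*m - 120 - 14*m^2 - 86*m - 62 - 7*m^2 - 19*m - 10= -21*m^2 - 201*m - 264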